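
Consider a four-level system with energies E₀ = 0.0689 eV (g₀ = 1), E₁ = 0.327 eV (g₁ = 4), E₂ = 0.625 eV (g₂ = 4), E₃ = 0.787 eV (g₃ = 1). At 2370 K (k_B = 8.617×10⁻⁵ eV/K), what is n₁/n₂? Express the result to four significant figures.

4.302

k_BT = 8.617×10⁻⁵ × 2370 K = 0.204223 eV.
n₁/n₂ = (g₁/g₂) exp[−(E₁−E₂)/kT] = (4/4) × exp(−(-0.298 eV)/(0.204223 eV)) = (4/4) × exp(1.45919) = 4.302.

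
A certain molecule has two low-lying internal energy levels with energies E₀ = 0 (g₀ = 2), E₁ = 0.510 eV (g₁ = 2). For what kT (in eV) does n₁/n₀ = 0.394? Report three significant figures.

n₁/n₀ = (g₁/g₀) exp[−(E₁−E₀)/kT] = 0.394.
⇒ (E₁−E₀)/kT = ln((2/2)/0.394) = ln(2.5381) = 0.93142.
kT = 0.510 eV / 0.93142 = 0.548 eV.

0.548 eV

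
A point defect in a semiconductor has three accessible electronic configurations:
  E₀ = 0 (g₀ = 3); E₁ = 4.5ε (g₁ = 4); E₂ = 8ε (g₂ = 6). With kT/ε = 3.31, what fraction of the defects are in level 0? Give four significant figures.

0.6576

Eᵢ/kT = 0, 1.35952, 2.41692.
Z = Σ gᵢe^(−Eᵢ/kT) = 3·e^(−0) + 4·e^(−1.35952) + 6·e^(−2.41692) = 3.00000 + 1.02714 + 0.535176 = 4.56232.
P₀ = g₀ e^(−E₀/kT) / Z = 3.00000/4.56232 = 0.6576.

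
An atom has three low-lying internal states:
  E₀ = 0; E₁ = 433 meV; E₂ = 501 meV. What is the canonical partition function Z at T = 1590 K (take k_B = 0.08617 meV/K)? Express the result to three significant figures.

Z = 1.07

k_BT = 0.08617 × 1590 K = 137.01 meV.
Eᵢ/kT = 0, 3.1604, 3.6567.
Z = Σ e^(−Eᵢ/kT) = e^(−0) + e^(−3.1604) + e^(−3.6567) = 1.0000 + 0.042409 + 0.025818 = 1.0682.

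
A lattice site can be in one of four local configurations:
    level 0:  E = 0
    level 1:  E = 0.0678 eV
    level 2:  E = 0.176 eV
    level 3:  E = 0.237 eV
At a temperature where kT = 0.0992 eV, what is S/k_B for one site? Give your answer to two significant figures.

Eᵢ/kT = 0, 0.6835, 1.774, 2.389.
Z = Σ e^(−Eᵢ/kT) = e^(−0) + e^(−0.6835) + e^(−1.774) + e^(−2.389) = 1.000 + 0.5048 + 0.1697 + 0.09172 = 1.766.
⟨E⟩ = Σ EᵢPᵢ = 0.04860 eV.
S/k_B = ln Z + ⟨E⟩/kT = ln(1.766) + 0.04860/0.0992 = 0.5687 + 0.4899 = 1.1.

1.1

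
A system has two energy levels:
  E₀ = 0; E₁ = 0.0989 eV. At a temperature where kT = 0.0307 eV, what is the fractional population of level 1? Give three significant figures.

Eᵢ/kT = 0, 3.2215.
Z = Σ e^(−Eᵢ/kT) = e^(−0) + e^(−3.2215) = 1.0000 + 0.039895 = 1.0399.
P₁ = e^(−E₁/kT) / Z = 0.039895/1.0399 = 0.0384.

0.0384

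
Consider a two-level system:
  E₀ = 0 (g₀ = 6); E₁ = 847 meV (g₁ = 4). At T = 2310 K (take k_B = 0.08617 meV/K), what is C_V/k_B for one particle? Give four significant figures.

0.1681

k_BT = 0.08617 × 2310 K = 199.053 meV.
Eᵢ/kT = 0, 4.25515.
Z = Σ gᵢe^(−Eᵢ/kT) = 6·e^(−0) + 4·e^(−4.25515) = 6.00000 + 0.0567638 = 6.05676.
⟨E⟩ = 7.93806 meV, ⟨E²⟩ = 6723.54 meV².
C_V/k_B = (⟨E²⟩ − ⟨E⟩²)/(kT)² = (6723.54 − 63.0128)/39622.1 = 0.1681.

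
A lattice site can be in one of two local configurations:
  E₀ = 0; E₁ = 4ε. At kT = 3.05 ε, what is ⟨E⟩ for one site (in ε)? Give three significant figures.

0.849 ε

Eᵢ/kT = 0, 1.3115.
Z = Σ e^(−Eᵢ/kT) = e^(−0) + e^(−1.3115) = 1.0000 + 0.26942 = 1.2694.
⟨E⟩ = Σ Eᵢ e^(−Eᵢ/kT) / Z = (0·1.0000 + 4·0.26942) / 1.2694 = 0.849 ε.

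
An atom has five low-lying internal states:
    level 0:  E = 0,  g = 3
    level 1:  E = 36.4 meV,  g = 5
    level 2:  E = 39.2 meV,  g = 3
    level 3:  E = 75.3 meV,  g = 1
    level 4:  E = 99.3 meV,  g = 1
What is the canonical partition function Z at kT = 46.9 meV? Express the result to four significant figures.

Eᵢ/kT = 0, 0.776119, 0.835821, 1.60554, 2.11727.
Z = Σ gᵢe^(−Eᵢ/kT) = 3·e^(−0) + 5·e^(−0.776119) + 3·e^(−0.835821) + 1·e^(−1.60554) + 1·e^(−2.11727) = 3.00000 + 2.30094 + 1.30056 + 0.200781 + 0.120360 = 6.92264.

Z = 6.923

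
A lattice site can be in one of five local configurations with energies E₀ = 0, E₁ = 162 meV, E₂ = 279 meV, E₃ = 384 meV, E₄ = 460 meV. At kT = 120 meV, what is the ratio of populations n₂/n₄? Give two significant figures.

n₂/n₄ = exp[−(E₂−E₄)/kT] = exp(−(-181 meV)/(120 meV)) = exp(1.508) = 4.5.

4.5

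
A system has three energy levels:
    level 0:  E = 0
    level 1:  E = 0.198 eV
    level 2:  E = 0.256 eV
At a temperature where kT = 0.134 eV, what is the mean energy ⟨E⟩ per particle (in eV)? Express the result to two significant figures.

0.060 eV

Eᵢ/kT = 0, 1.478, 1.910.
Z = Σ e^(−Eᵢ/kT) = e^(−0) + e^(−1.478) + e^(−1.910) = 1.000 + 0.2281 + 0.1481 = 1.376.
⟨E⟩ = Σ Eᵢ e^(−Eᵢ/kT) / Z = (0·1.000 + 0.198·0.2281 + 0.256·0.1481) / 1.376 = 0.060 eV.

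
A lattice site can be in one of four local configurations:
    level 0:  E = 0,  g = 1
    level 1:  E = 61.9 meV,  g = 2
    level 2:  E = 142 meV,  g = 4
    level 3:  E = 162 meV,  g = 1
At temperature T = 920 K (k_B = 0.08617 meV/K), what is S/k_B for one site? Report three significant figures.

k_BT = 0.08617 × 920 K = 79.276 meV.
Eᵢ/kT = 0, 0.78082, 1.7912, 2.0435.
Z = Σ gᵢe^(−Eᵢ/kT) = 1·e^(−0) + 2·e^(−0.78082) + 4·e^(−1.7912) + 1·e^(−2.0435) = 1.0000 + 0.91606 + 0.66704 + 0.12957 = 2.7127.
⟨E⟩ = Σ EᵢPᵢ = 63.558 meV.
S/k_B = ln Z + ⟨E⟩/kT = ln(2.7127) + 63.558/79.276 = 0.99794 + 0.80173 = 1.80.

1.80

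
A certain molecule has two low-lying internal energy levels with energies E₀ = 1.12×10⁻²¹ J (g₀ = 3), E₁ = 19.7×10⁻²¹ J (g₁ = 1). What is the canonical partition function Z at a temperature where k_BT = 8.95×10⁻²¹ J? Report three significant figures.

Eᵢ/kT = 0.12514, 2.2011.
Z = Σ gᵢe^(−Eᵢ/kT) = 3·e^(−0.12514) + 1·e^(−2.2011) = 2.6471 + 0.11068 = 2.7578.

Z = 2.76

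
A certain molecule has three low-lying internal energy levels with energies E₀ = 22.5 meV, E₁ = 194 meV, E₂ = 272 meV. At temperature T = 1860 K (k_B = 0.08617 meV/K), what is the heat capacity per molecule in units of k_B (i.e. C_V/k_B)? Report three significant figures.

k_BT = 0.08617 × 1860 K = 160.28 meV.
Eᵢ/kT = 0.14038, 1.2104, 1.6970.
Z = Σ e^(−Eᵢ/kT) = e^(−0.14038) + e^(−1.2104) + e^(−1.6970) = 0.86903 + 0.29808 + 0.18323 = 1.3503.
⟨E⟩ = 94.216 meV, ⟨E²⟩ = 18673 meV².
C_V/k_B = (⟨E²⟩ − ⟨E⟩²)/(kT)² = (18673 − 8876.7)/25690 = 0.381.

0.381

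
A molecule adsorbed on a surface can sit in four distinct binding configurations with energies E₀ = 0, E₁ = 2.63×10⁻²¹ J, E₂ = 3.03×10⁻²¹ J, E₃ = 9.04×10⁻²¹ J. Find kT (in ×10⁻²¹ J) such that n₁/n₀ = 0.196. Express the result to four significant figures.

1.614 ×10⁻²¹ J

n₁/n₀ = exp[−(E₁−E₀)/kT] = 0.196.
⇒ (E₁−E₀)/kT = ln(1/0.196) = ln(5.10204) = 1.62964.
kT = 2.63 ×10⁻²¹ J / 1.62964 = 1.614 ×10⁻²¹ J.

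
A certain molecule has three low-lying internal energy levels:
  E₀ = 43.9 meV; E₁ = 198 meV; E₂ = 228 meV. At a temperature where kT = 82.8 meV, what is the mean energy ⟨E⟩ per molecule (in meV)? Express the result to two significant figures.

Eᵢ/kT = 0.5302, 2.391, 2.754.
Z = Σ e^(−Eᵢ/kT) = e^(−0.5302) + e^(−2.391) + e^(−2.754) = 0.5885 + 0.09154 + 0.06367 = 0.7437.
⟨E⟩ = Σ Eᵢ e^(−Eᵢ/kT) / Z = (43.9·0.5885 + 198·0.09154 + 228·0.06367) / 0.7437 = 79 meV.

79 meV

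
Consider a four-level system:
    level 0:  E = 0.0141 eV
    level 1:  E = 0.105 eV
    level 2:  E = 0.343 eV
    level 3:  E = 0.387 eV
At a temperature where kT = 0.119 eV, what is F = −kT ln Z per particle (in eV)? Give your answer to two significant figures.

Eᵢ/kT = 0.1185, 0.8824, 2.882, 3.252.
Z = Σ e^(−Eᵢ/kT) = e^(−0.1185) + e^(−0.8824) + e^(−2.882) + e^(−3.252) = 0.8883 + 0.4138 + 0.05602 + 0.03870 = 1.397.
F = −kT ln Z = −0.119 × ln(1.397) = −0.119 × 0.3343 = -0.040 eV.

-0.040 eV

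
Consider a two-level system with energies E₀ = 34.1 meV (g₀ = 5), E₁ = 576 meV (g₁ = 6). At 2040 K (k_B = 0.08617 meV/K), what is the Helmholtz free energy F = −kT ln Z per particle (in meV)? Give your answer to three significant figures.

k_BT = 0.08617 × 2040 K = 175.79 meV.
Eᵢ/kT = 0.19398, 3.2766.
Z = Σ gᵢe^(−Eᵢ/kT) = 5·e^(−0.19398) + 6·e^(−3.2766) = 4.1184 + 0.22654 = 4.3449.
F = −kT ln Z = −175.79 × ln(4.3449) = −175.79 × 1.4690 = -258 meV.

-258 meV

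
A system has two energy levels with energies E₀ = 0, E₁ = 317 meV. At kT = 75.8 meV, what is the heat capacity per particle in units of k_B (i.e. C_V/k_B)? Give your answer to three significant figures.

Eᵢ/kT = 0, 4.1821.
Z = Σ e^(−Eᵢ/kT) = e^(−0) + e^(−4.1821) = 1.0000 + 0.015266 = 1.0153.
⟨E⟩ = 4.7664 meV, ⟨E²⟩ = 1510.9 meV².
C_V/k_B = (⟨E²⟩ − ⟨E⟩²)/(kT)² = (1510.9 − 22.719)/5745.6 = 0.259.

0.259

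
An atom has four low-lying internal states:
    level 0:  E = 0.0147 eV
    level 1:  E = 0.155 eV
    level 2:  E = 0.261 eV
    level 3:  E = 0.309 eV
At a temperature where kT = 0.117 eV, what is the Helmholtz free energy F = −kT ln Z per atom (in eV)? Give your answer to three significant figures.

-0.0331 eV

Eᵢ/kT = 0.12564, 1.3248, 2.2308, 2.6410.
Z = Σ e^(−Eᵢ/kT) = e^(−0.12564) + e^(−1.3248) + e^(−2.2308) + e^(−2.6410) = 0.88193 + 0.26586 + 0.10744 + 0.071290 = 1.3265.
F = −kT ln Z = −0.117 × ln(1.3265) = −0.117 × 0.28254 = -0.0331 eV.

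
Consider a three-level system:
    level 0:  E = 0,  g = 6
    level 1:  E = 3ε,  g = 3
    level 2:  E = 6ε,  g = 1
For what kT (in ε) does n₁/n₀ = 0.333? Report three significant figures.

7.38 ε

n₁/n₀ = (g₁/g₀) exp[−(E₁−E₀)/kT] = 0.333.
⇒ (E₁−E₀)/kT = ln((3/6)/0.333) = ln(1.5015) = 0.40646.
kT = 3ε / 0.40646 = 7.38 ε.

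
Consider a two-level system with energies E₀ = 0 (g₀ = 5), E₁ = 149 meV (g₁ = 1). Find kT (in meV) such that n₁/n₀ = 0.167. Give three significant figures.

n₁/n₀ = (g₁/g₀) exp[−(E₁−E₀)/kT] = 0.167.
⇒ (E₁−E₀)/kT = ln((1/5)/0.167) = ln(1.1976) = 0.18032.
kT = 149 meV / 0.18032 = 826 meV.

826 meV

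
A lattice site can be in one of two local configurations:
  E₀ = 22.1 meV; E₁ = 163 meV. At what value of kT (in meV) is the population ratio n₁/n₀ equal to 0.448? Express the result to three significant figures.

175 meV

n₁/n₀ = exp[−(E₁−E₀)/kT] = 0.448.
⇒ (E₁−E₀)/kT = ln(1/0.448) = ln(2.2321) = 0.80294.
kT = 140.9 meV / 0.80294 = 175 meV.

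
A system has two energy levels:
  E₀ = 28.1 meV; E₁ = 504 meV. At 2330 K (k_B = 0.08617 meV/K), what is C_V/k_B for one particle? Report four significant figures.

0.4391

k_BT = 0.08617 × 2330 K = 200.776 meV.
Eᵢ/kT = 0.139957, 2.51026.
Z = Σ e^(−Eᵢ/kT) = e^(−0.139957) + e^(−2.51026) = 0.869396 + 0.0812471 = 0.950643.
⟨E⟩ = 68.7730 meV, ⟨E²⟩ = 22431.7 meV².
C_V/k_B = (⟨E²⟩ − ⟨E⟩²)/(kT)² = (22431.7 − 4729.73)/40311.0 = 0.4391.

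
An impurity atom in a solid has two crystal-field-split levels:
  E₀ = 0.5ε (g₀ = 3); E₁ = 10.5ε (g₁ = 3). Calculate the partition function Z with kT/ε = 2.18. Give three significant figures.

Eᵢ/kT = 0.22936, 4.8165.
Z = Σ gᵢe^(−Eᵢ/kT) = 3·e^(−0.22936) + 3·e^(−4.8165) = 2.3851 + 0.024285 = 2.4094.

Z = 2.41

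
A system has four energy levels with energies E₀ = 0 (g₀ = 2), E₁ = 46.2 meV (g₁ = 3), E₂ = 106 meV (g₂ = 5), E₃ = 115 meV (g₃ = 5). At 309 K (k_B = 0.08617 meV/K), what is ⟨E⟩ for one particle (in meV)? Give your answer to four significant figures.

k_BT = 0.08617 × 309 K = 26.6265 meV.
Eᵢ/kT = 0, 1.73511, 3.98100, 4.31901.
Z = Σ gᵢe^(−Eᵢ/kT) = 2·e^(−0) + 3·e^(−1.73511) + 5·e^(−3.98100) + 5·e^(−4.31901) = 2.00000 + 0.529142 + 0.0933348 + 0.0665653 = 2.68904.
⟨E⟩ = Σ Eᵢ gᵢe^(−Eᵢ/kT) / Z = (0·2.00000 + 46.2·0.529142 + 106·0.0933348 + 115·0.0665653) / 2.68904 = 15.62 meV.

15.62 meV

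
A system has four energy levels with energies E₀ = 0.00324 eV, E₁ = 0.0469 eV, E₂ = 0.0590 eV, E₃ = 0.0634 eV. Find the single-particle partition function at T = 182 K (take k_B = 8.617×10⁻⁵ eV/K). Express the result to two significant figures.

Z = 0.90

k_BT = 8.617×10⁻⁵ × 182 K = 0.01568 eV.
Eᵢ/kT = 0.2066, 2.991, 3.763, 4.043.
Z = Σ e^(−Eᵢ/kT) = e^(−0.2066) + e^(−2.991) + e^(−3.763) + e^(−4.043) = 0.8133 + 0.05024 + 0.02321 + 0.01754 = 0.9043.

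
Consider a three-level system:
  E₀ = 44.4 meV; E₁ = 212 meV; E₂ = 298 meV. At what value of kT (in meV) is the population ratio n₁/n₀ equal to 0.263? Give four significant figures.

125.5 meV

n₁/n₀ = exp[−(E₁−E₀)/kT] = 0.263.
⇒ (E₁−E₀)/kT = ln(1/0.263) = ln(3.80228) = 1.33560.
kT = 167.6 meV / 1.33560 = 125.5 meV.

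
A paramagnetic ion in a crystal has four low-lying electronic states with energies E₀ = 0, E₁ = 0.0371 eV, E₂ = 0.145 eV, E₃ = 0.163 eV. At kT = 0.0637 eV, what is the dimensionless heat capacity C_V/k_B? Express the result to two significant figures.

0.52

Eᵢ/kT = 0, 0.5824, 2.276, 2.559.
Z = Σ e^(−Eᵢ/kT) = e^(−0) + e^(−0.5824) + e^(−2.276) + e^(−2.559) = 1.000 + 0.5586 + 0.1027 + 0.07738 = 1.739.
⟨E⟩ = 0.02773 eV, ⟨E²⟩ = 0.002866 eV².
C_V/k_B = (⟨E²⟩ − ⟨E⟩²)/(kT)² = (0.002866 − 0.0007690)/0.004058 = 0.52.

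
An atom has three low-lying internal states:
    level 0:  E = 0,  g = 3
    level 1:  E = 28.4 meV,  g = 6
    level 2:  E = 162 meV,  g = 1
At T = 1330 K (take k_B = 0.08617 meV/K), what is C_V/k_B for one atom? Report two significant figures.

0.062

k_BT = 0.08617 × 1330 K = 114.6 meV.
Eᵢ/kT = 0, 0.2478, 1.414.
Z = Σ gᵢe^(−Eᵢ/kT) = 3·e^(−0) + 6·e^(−0.2478) + 1·e^(−1.414) = 3.000 + 4.683 + 0.2432 = 7.926.
⟨E⟩ = 21.75 meV, ⟨E²⟩ = 1282 meV².
C_V/k_B = (⟨E²⟩ − ⟨E⟩²)/(kT)² = (1282 − 473.1)/13130 = 0.062.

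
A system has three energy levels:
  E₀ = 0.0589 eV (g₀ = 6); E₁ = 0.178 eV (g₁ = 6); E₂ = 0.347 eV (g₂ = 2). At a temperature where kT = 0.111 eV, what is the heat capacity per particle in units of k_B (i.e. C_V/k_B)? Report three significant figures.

Eᵢ/kT = 0.53063, 1.6036, 3.1261.
Z = Σ gᵢe^(−Eᵢ/kT) = 6·e^(−0.53063) + 6·e^(−1.6036) + 2·e^(−3.1261) = 3.5294 + 1.2070 + 0.087777 = 4.8242.
⟨E⟩ = 0.093940 eV, ⟨E²⟩ = 0.012656 eV².
C_V/k_B = (⟨E²⟩ − ⟨E⟩²)/(kT)² = (0.012656 − 0.0088247)/0.012321 = 0.311.

0.311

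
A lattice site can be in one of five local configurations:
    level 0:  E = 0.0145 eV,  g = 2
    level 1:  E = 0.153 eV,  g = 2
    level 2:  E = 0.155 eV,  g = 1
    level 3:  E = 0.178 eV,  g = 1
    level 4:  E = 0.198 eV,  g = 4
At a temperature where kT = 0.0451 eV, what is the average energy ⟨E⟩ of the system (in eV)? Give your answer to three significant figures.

Eᵢ/kT = 0.32151, 3.3925, 3.4368, 3.9468, 4.3902.
Z = Σ gᵢe^(−Eᵢ/kT) = 2·e^(−0.32151) + 2·e^(−3.3925) + 1·e^(−3.4368) + 1·e^(−3.9468) + 4·e^(−4.3902) = 1.4501 + 0.067249 + 0.032167 + 0.019316 + 0.049593 = 1.6184.
⟨E⟩ = Σ Eᵢ gᵢe^(−Eᵢ/kT) / Z = (0.0145·1.4501 + 0.153·0.067249 + 0.155·0.032167 + 0.178·0.019316 + 0.198·0.049593) / 1.6184 = 0.0306 eV.

0.0306 eV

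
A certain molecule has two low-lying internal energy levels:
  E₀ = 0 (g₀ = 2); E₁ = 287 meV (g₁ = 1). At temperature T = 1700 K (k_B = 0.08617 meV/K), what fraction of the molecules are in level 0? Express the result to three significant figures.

k_BT = 0.08617 × 1700 K = 146.49 meV.
Eᵢ/kT = 0, 1.9592.
Z = Σ gᵢe^(−Eᵢ/kT) = 2·e^(−0) + 1·e^(−1.9592) = 2.0000 + 0.14097 = 2.1410.
P₀ = g₀ e^(−E₀/kT) / Z = 2.0000/2.1410 = 0.934.

0.934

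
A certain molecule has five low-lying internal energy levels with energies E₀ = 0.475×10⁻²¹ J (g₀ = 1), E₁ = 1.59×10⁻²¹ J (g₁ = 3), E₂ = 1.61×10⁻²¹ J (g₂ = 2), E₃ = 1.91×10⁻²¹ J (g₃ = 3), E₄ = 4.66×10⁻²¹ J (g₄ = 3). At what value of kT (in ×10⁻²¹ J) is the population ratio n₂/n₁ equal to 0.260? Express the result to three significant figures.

n₂/n₁ = (g₂/g₁) exp[−(E₂−E₁)/kT] = 0.260.
⇒ (E₂−E₁)/kT = ln((2/3)/0.260) = ln(2.5641) = 0.94161.
kT = 0.02 ×10⁻²¹ J / 0.94161 = 0.0212 ×10⁻²¹ J.

0.0212 ×10⁻²¹ J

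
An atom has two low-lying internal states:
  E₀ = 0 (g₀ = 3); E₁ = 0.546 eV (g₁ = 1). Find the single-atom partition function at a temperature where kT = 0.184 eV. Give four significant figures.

Z = 3.051

Eᵢ/kT = 0, 2.96739.
Z = Σ gᵢe^(−Eᵢ/kT) = 3·e^(−0) + 1·e^(−2.96739) = 3.00000 + 0.0514374 = 3.05144.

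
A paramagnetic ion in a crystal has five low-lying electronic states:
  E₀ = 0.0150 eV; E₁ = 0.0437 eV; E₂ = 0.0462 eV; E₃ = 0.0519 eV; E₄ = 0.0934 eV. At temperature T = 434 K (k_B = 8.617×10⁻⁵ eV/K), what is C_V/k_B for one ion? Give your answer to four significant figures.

k_BT = 8.617×10⁻⁵ × 434 K = 0.0373978 eV.
Eᵢ/kT = 0.401093, 1.16852, 1.23537, 1.38778, 2.49747.
Z = Σ e^(−Eᵢ/kT) = e^(−0.401093) + e^(−1.16852) + e^(−1.23537) + e^(−1.38778) + e^(−2.49747) = 0.669588 + 0.310827 + 0.290727 + 0.249629 + 0.0822929 = 1.60306.
⟨E⟩ = 0.0359939 eV, ⟨E²⟩ = 0.00171863 eV².
C_V/k_B = (⟨E²⟩ − ⟨E⟩²)/(kT)² = (0.00171863 − 0.00129556)/0.00139860 = 0.3025.

0.3025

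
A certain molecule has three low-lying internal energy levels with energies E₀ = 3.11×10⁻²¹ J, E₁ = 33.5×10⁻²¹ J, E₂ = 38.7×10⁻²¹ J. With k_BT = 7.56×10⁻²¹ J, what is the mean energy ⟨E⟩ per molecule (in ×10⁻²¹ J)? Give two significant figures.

Eᵢ/kT = 0.4114, 4.431, 5.119.
Z = Σ e^(−Eᵢ/kT) = e^(−0.4114) + e^(−4.431) + e^(−5.119) = 0.6627 + 0.01190 + 0.005982 = 0.6806.
⟨E⟩ = Σ Eᵢ e^(−Eᵢ/kT) / Z = (3.11·0.6627 + 33.5·0.01190 + 38.7·0.005982) / 0.6806 = 4.0 ×10⁻²¹ J.

4.0 ×10⁻²¹ J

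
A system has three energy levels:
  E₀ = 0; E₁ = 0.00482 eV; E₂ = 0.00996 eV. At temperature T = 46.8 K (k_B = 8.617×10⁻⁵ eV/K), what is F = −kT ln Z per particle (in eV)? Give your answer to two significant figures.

k_BT = 8.617×10⁻⁵ × 46.8 K = 0.004033 eV.
Eᵢ/kT = 0, 1.195, 2.470.
Z = Σ e^(−Eᵢ/kT) = e^(−0) + e^(−1.195) + e^(−2.470) = 1.000 + 0.3027 + 0.08458 = 1.387.
F = −kT ln Z = −0.004033 × ln(1.387) = −0.004033 × 0.3271 = -0.0013 eV.

-0.0013 eV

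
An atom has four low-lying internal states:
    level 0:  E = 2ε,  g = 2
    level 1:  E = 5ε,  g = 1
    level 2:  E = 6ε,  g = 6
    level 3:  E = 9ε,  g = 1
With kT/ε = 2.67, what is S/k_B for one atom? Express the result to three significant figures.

Eᵢ/kT = 0.74906, 1.8727, 2.2472, 3.3708.
Z = Σ gᵢe^(−Eᵢ/kT) = 2·e^(−0.74906) + 1·e^(−1.8727) + 6·e^(−2.2472) + 1·e^(−3.3708) = 0.94562 + 0.15371 + 0.63417 + 0.034362 = 1.7679.
⟨E⟩ = Σ EᵢPᵢ = 3.8317 ε.
S/k_B = ln Z + ⟨E⟩/kT = ln(1.7679) + 3.8317/2.67 = 0.56979 + 1.4351 = 2.00.

2.00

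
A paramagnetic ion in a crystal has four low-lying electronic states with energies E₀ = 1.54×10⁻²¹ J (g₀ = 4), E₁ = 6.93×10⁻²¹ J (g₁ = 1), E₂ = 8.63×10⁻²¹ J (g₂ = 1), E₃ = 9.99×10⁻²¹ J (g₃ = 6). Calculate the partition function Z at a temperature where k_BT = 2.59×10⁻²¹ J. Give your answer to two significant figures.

Eᵢ/kT = 0.5946, 2.676, 3.332, 3.857.
Z = Σ gᵢe^(−Eᵢ/kT) = 4·e^(−0.5946) + 1·e^(−2.676) + 1·e^(−3.332) + 6·e^(−3.857) = 2.207 + 0.06884 + 0.03572 + 0.1268 = 2.438.

Z = 2.4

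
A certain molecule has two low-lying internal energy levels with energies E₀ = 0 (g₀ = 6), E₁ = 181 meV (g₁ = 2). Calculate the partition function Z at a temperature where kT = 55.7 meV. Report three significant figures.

Z = 6.08

Eᵢ/kT = 0, 3.2496.
Z = Σ gᵢe^(−Eᵢ/kT) = 6·e^(−0) + 2·e^(−3.2496) = 6.0000 + 0.077579 = 6.0776.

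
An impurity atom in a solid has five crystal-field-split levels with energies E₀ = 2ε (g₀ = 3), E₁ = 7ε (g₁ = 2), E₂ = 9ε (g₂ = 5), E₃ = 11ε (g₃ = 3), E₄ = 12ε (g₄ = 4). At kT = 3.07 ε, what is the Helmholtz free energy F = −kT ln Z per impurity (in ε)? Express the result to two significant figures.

-2.4 ε

Eᵢ/kT = 0.6515, 2.280, 2.932, 3.583, 3.909.
Z = Σ gᵢe^(−Eᵢ/kT) = 3·e^(−0.6515) + 2·e^(−2.280) + 5·e^(−2.932) + 3·e^(−3.583) + 4·e^(−3.909) = 1.564 + 0.2046 + 0.2665 + 0.08338 + 0.08024 = 2.199.
F = −kT ln Z = −3.07 × ln(2.199) = −3.07 × 0.7880 = -2.4 ε.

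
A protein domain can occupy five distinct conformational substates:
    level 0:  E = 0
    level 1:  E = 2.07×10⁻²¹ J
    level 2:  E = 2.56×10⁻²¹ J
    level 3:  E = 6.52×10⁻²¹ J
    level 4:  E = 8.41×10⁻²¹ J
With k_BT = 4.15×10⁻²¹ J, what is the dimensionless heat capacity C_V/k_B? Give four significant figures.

Eᵢ/kT = 0, 0.498795, 0.616867, 1.57108, 2.02651.
Z = Σ e^(−Eᵢ/kT) = e^(−0) + e^(−0.498795) + e^(−0.616867) + e^(−1.57108) + e^(−2.02651) = 1.00000 + 0.607262 + 0.539632 + 0.207821 + 0.131795 = 2.48651.
⟨E⟩ = 2.05182, ⟨E²⟩ = 9.77062.
C_V/k_B = (⟨E²⟩ − ⟨E⟩²)/(kT)² = (9.77062 − 4.20997)/17.2225 = 0.3229.

0.3229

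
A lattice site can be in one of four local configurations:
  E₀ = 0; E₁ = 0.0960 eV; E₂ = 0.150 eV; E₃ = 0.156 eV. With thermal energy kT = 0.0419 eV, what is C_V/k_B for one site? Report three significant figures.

Eᵢ/kT = 0, 2.2912, 3.5800, 3.7232.
Z = Σ e^(−Eᵢ/kT) = e^(−0) + e^(−2.2912) + e^(−3.5800) + e^(−3.7232) = 1.0000 + 0.10115 + 0.027876 + 0.024157 = 1.1532.
⟨E⟩ = 0.015314 eV, ⟨E²⟩ = 0.0018620 eV².
C_V/k_B = (⟨E²⟩ − ⟨E⟩²)/(kT)² = (0.0018620 − 0.00023452)/0.0017556 = 0.927.

0.927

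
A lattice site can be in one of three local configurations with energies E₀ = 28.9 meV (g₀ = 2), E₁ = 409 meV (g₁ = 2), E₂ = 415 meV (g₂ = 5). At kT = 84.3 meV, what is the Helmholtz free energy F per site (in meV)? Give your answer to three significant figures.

-32.6 meV

Eᵢ/kT = 0.34282, 4.8517, 4.9229.
Z = Σ gᵢe^(−Eᵢ/kT) = 2·e^(−0.34282) + 2·e^(−4.8517) + 5·e^(−4.9229) = 1.4195 + 0.015630 + 0.036390 = 1.4715.
F = −kT ln Z = −84.3 × ln(1.4715) = −84.3 × 0.38628 = -32.6 meV.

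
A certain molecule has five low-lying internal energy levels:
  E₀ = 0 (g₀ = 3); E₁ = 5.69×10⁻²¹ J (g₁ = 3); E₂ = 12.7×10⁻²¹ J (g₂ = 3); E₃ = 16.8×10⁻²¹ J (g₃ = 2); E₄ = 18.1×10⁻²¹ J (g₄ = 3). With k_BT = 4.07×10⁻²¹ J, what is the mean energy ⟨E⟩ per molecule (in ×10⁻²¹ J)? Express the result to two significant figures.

1.8 ×10⁻²¹ J

Eᵢ/kT = 0, 1.398, 3.120, 4.128, 4.447.
Z = Σ gᵢe^(−Eᵢ/kT) = 3·e^(−0) + 3·e^(−1.398) + 3·e^(−3.120) + 2·e^(−4.128) + 3·e^(−4.447) = 3.000 + 0.7413 + 0.1325 + 0.03223 + 0.03514 = 3.941.
⟨E⟩ = Σ Eᵢ gᵢe^(−Eᵢ/kT) / Z = (0·3.000 + 5.69·0.7413 + 12.7·0.1325 + 16.8·0.03223 + 18.1·0.03514) / 3.941 = 1.8 ×10⁻²¹ J.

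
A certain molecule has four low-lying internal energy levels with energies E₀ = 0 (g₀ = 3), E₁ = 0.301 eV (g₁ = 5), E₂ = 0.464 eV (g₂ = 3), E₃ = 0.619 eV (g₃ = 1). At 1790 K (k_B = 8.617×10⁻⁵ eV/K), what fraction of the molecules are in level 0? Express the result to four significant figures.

0.7739

k_BT = 8.617×10⁻⁵ × 1790 K = 0.154244 eV.
Eᵢ/kT = 0, 1.95145, 3.00822, 4.01312.
Z = Σ gᵢe^(−Eᵢ/kT) = 3·e^(−0) + 5·e^(−1.95145) + 3·e^(−3.00822) + 1·e^(−4.01312) = 3.00000 + 0.710340 + 0.148138 + 0.0180769 = 3.87655.
P₀ = g₀ e^(−E₀/kT) / Z = 3.00000/3.87655 = 0.7739.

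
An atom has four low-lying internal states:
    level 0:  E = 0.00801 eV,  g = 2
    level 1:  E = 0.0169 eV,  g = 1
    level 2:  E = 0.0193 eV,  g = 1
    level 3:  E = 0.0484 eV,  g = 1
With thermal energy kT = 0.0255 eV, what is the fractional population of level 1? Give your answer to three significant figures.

Eᵢ/kT = 0.31412, 0.66275, 0.75686, 1.8980.
Z = Σ gᵢe^(−Eᵢ/kT) = 2·e^(−0.31412) + 1·e^(−0.66275) + 1·e^(−0.75686) + 1·e^(−1.8980) = 1.4609 + 0.51543 + 0.46914 + 0.14987 = 2.5953.
P₁ = g₁ e^(−E₁/kT) / Z = 0.51543/2.5953 = 0.199.

0.199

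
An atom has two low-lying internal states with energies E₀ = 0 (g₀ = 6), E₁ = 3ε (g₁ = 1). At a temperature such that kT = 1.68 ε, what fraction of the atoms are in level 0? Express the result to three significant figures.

0.973

Eᵢ/kT = 0, 1.7857.
Z = Σ gᵢe^(−Eᵢ/kT) = 6·e^(−0) + 1·e^(−1.7857) = 6.0000 + 0.16768 = 6.1677.
P₀ = g₀ e^(−E₀/kT) / Z = 6.0000/6.1677 = 0.973.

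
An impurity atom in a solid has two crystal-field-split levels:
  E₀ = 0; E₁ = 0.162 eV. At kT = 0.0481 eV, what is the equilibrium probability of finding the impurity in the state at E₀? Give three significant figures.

Eᵢ/kT = 0, 3.3680.
Z = Σ e^(−Eᵢ/kT) = e^(−0) + e^(−3.3680) = 1.0000 + 0.034458 = 1.0345.
P₀ = e^(−E₀/kT) / Z = 1.0000/1.0345 = 0.967.

0.967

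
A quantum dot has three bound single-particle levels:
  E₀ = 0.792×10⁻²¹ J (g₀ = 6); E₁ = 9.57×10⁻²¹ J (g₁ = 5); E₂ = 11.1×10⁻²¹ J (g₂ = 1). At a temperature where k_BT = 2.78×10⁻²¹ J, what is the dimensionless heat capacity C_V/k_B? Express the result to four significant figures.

0.3790

Eᵢ/kT = 0.284892, 3.44245, 3.99281.
Z = Σ gᵢe^(−Eᵢ/kT) = 6·e^(−0.284892) + 5·e^(−3.44245) + 1·e^(−3.99281) = 4.51257 + 0.159931 + 0.0184478 = 4.69095.
⟨E⟩ = 1.13181, ⟨E²⟩ = 4.21040.
C_V/k_B = (⟨E²⟩ − ⟨E⟩²)/(kT)² = (4.21040 − 1.28099)/7.72840 = 0.3790.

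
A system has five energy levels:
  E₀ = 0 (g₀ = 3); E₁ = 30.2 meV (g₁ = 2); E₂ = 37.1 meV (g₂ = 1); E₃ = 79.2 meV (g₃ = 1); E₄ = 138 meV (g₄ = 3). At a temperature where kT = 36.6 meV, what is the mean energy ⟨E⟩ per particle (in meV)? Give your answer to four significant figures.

Eᵢ/kT = 0, 0.825137, 1.01366, 2.16393, 3.77049.
Z = Σ gᵢe^(−Eᵢ/kT) = 3·e^(−0) + 2·e^(−0.825137) + 1·e^(−1.01366) + 1·e^(−2.16393) + 3·e^(−3.77049) = 3.00000 + 0.876350 + 0.362888 + 0.114873 + 0.0691223 = 4.42323.
⟨E⟩ = Σ Eᵢ gᵢe^(−Eᵢ/kT) / Z = (0·3.00000 + 30.2·0.876350 + 37.1·0.362888 + 79.2·0.114873 + 138·0.0691223) / 4.42323 = 13.24 meV.

13.24 meV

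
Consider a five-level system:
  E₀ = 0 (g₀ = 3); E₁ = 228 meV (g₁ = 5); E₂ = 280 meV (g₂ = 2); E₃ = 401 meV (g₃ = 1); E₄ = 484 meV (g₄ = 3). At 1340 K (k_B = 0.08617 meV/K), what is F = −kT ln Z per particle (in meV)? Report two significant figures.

k_BT = 0.08617 × 1340 K = 115.5 meV.
Eᵢ/kT = 0, 1.974, 2.424, 3.472, 4.190.
Z = Σ gᵢe^(−Eᵢ/kT) = 3·e^(−0) + 5·e^(−1.974) + 2·e^(−2.424) + 1·e^(−3.472) + 3·e^(−4.190) = 3.000 + 0.6945 + 0.1771 + 0.03105 + 0.04544 = 3.948.
F = −kT ln Z = −115.5 × ln(3.948) = −115.5 × 1.373 = -160 meV.

-160 meV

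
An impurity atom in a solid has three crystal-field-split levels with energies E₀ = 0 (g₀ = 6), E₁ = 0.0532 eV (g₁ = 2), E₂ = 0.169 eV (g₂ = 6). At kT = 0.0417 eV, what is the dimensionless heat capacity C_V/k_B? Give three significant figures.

Eᵢ/kT = 0, 1.2758, 4.0528.
Z = Σ gᵢe^(−Eᵢ/kT) = 6·e^(−0) + 2·e^(−1.2758) + 6·e^(−4.0528) = 6.0000 + 0.55842 + 0.10424 = 6.6627.
⟨E⟩ = 0.0071029 eV, ⟨E²⟩ = 0.00068406 eV².
C_V/k_B = (⟨E²⟩ − ⟨E⟩²)/(kT)² = (0.00068406 − 0.000050451)/0.0017389 = 0.364.

0.364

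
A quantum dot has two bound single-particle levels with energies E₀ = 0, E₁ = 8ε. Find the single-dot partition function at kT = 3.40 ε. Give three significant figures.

Eᵢ/kT = 0, 2.3529.
Z = Σ e^(−Eᵢ/kT) = e^(−0) + e^(−2.3529) = 1.0000 + 0.095093 = 1.0951.

Z = 1.10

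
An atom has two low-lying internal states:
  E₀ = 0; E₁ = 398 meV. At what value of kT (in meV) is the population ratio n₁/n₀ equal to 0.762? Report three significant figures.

1460 meV

n₁/n₀ = exp[−(E₁−E₀)/kT] = 0.762.
⇒ (E₁−E₀)/kT = ln(1/0.762) = ln(1.3123) = 0.27178.
kT = 398 meV / 0.27178 = 1460 meV.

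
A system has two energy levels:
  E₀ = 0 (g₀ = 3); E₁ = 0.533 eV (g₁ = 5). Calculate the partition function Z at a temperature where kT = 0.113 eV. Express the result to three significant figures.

Z = 3.04

Eᵢ/kT = 0, 4.7168.
Z = Σ gᵢe^(−Eᵢ/kT) = 3·e^(−0) + 5·e^(−4.7168) = 3.0000 + 0.044719 = 3.0447.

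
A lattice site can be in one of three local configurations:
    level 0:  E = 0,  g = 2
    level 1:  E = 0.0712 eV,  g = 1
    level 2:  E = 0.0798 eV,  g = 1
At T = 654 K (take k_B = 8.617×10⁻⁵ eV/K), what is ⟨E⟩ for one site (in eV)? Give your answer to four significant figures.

k_BT = 8.617×10⁻⁵ × 654 K = 0.0563552 eV.
Eᵢ/kT = 0, 1.26341, 1.41602.
Z = Σ gᵢe^(−Eᵢ/kT) = 2·e^(−0) + 1·e^(−1.26341) + 1·e^(−1.41602) = 2.00000 + 0.282688 + 0.242678 = 2.52537.
⟨E⟩ = Σ Eᵢ gᵢe^(−Eᵢ/kT) / Z = (0·2.00000 + 0.0712·0.282688 + 0.0798·0.242678) / 2.52537 = 0.01564 eV.

0.01564 eV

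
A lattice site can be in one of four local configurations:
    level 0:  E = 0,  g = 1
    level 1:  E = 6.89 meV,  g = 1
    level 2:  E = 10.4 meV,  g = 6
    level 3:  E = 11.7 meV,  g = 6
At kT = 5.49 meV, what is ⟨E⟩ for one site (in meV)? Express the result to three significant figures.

6.79 meV

Eᵢ/kT = 0, 1.2550, 1.8944, 2.1311.
Z = Σ gᵢe^(−Eᵢ/kT) = 1·e^(−0) + 1·e^(−1.2550) + 6·e^(−1.8944) + 6·e^(−2.1311) = 1.0000 + 0.28508 + 0.90245 + 0.71224 = 2.8998.
⟨E⟩ = Σ Eᵢ gᵢe^(−Eᵢ/kT) / Z = (0·1.0000 + 6.89·0.28508 + 10.4·0.90245 + 11.7·0.71224) / 2.8998 = 6.79 meV.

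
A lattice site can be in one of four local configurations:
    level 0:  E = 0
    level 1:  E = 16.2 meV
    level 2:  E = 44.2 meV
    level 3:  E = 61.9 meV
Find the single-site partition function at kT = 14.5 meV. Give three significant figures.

Eᵢ/kT = 0, 1.1172, 3.0483, 4.2690.
Z = Σ e^(−Eᵢ/kT) = e^(−0) + e^(−1.1172) + e^(−3.0483) + e^(−4.2690) = 1.0000 + 0.32719 + 0.047440 + 0.013996 = 1.3886.

Z = 1.39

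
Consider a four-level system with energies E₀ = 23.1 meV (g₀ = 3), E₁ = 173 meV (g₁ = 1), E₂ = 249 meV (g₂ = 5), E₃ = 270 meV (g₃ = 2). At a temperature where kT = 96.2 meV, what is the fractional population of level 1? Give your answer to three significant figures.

0.0548

Eᵢ/kT = 0.24012, 1.7983, 2.5884, 2.8067.
Z = Σ gᵢe^(−Eᵢ/kT) = 3·e^(−0.24012) + 1·e^(−1.7983) + 5·e^(−2.5884) + 2·e^(−2.8067) = 2.3596 + 0.16558 + 0.37570 + 0.12081 = 3.0217.
P₁ = g₁ e^(−E₁/kT) / Z = 0.16558/3.0217 = 0.0548.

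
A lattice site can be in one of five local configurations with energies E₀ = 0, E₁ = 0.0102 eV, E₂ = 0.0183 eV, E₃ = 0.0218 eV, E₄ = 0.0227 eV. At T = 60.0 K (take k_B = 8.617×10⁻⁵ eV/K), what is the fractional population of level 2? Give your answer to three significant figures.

k_BT = 8.617×10⁻⁵ × 60.0 K = 0.0051702 eV.
Eᵢ/kT = 0, 1.9728, 3.5395, 4.2165, 4.3905.
Z = Σ e^(−Eᵢ/kT) = e^(−0) + e^(−1.9728) + e^(−3.5395) + e^(−4.2165) + e^(−4.3905) = 1.0000 + 0.13907 + 0.029028 + 0.014750 + 0.012395 = 1.1952.
P₂ = e^(−E₂/kT) / Z = 0.029028/1.1952 = 0.0243.

0.0243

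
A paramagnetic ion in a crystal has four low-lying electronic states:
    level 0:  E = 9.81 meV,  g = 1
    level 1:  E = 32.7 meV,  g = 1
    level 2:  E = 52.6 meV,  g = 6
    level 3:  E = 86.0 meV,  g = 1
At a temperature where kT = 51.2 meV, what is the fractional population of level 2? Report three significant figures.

Eᵢ/kT = 0.19160, 0.63867, 1.0273, 1.6797.
Z = Σ gᵢe^(−Eᵢ/kT) = 1·e^(−0.19160) + 1·e^(−0.63867) + 6·e^(−1.0273) + 1·e^(−1.6797) = 0.82564 + 0.52799 + 2.1478 + 0.18643 = 3.6879.
P₂ = g₂ e^(−E₂/kT) / Z = 2.1478/3.6879 = 0.582.

0.582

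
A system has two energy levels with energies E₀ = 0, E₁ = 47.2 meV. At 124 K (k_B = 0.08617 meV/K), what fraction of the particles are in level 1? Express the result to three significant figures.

0.0119

k_BT = 0.08617 × 124 K = 10.685 meV.
Eᵢ/kT = 0, 4.4174.
Z = Σ e^(−Eᵢ/kT) = e^(−0) + e^(−4.4174) = 1.0000 + 0.012066 = 1.0121.
P₁ = e^(−E₁/kT) / Z = 0.012066/1.0121 = 0.0119.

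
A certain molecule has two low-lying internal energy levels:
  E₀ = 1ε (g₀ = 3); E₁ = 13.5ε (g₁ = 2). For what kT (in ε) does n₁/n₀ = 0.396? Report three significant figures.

n₁/n₀ = (g₁/g₀) exp[−(E₁−E₀)/kT] = 0.396.
⇒ (E₁−E₀)/kT = ln((2/3)/0.396) = ln(1.6835) = 0.52087.
kT = 12.5ε / 0.52087 = 24.0 ε.

24.0 ε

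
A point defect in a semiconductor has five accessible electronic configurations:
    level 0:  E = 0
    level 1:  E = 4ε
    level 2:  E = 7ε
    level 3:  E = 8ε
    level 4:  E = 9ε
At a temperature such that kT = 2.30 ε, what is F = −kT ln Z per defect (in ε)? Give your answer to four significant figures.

-0.5573 ε

Eᵢ/kT = 0, 1.73913, 3.04348, 3.47826, 3.91304.
Z = Σ e^(−Eᵢ/kT) = e^(−0) + e^(−1.73913) + e^(−3.04348) + e^(−3.47826) + e^(−3.91304) = 1.00000 + 0.175673 + 0.0476687 + 0.0308611 + 0.0199797 = 1.27418.
F = −kT ln Z = −2.30 × ln(1.27418) = −2.30 × 0.242303 = -0.5573 ε.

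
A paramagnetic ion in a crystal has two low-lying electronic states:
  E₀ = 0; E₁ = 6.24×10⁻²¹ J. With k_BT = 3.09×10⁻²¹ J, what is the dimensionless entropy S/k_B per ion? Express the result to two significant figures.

0.36

Eᵢ/kT = 0, 2.019.
Z = Σ e^(−Eᵢ/kT) = e^(−0) + e^(−2.019) = 1.000 + 0.1328 = 1.133.
⟨E⟩ = Σ EᵢPᵢ = 0.7314 ×10⁻²¹ J.
S/k_B = ln Z + ⟨E⟩/kT = ln(1.133) + 0.7314/3.09 = 0.1249 + 0.2367 = 0.36.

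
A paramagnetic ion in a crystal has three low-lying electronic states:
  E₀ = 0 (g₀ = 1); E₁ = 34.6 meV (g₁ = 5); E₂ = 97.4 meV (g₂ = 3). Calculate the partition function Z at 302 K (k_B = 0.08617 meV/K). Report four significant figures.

Z = 2.394

k_BT = 0.08617 × 302 K = 26.0233 meV.
Eᵢ/kT = 0, 1.32958, 3.74280.
Z = Σ gᵢe^(−Eᵢ/kT) = 1·e^(−0) + 5·e^(−1.32958) + 3·e^(−3.74280) = 1.00000 + 1.32294 + 0.0710631 = 2.39400.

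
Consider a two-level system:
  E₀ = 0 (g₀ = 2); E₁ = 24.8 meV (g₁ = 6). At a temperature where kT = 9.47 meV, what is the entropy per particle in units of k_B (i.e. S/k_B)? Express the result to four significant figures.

Eᵢ/kT = 0, 2.61880.
Z = Σ gᵢe^(−Eᵢ/kT) = 2·e^(−0) + 6·e^(−2.61880) = 2.00000 + 0.437342 = 2.43734.
⟨E⟩ = Σ EᵢPᵢ = 4.44997 meV.
S/k_B = ln Z + ⟨E⟩/kT = ln(2.43734) + 4.44997/9.47 = 0.890907 + 0.469902 = 1.361.

1.361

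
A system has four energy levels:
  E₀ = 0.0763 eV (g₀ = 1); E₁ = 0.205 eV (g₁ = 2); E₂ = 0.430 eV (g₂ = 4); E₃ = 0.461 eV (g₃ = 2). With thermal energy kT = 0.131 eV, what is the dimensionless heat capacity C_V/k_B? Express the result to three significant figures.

0.997

Eᵢ/kT = 0.58244, 1.5649, 3.2824, 3.5191.
Z = Σ gᵢe^(−Eᵢ/kT) = 1·e^(−0.58244) + 2·e^(−1.5649) + 4·e^(−3.2824) + 2·e^(−3.5191) = 0.55853 + 0.41822 + 0.15015 + 0.059252 = 1.1862.
⟨E⟩ = 0.18566 eV, ⟨E²⟩ = 0.051578 eV².
C_V/k_B = (⟨E²⟩ − ⟨E⟩²)/(kT)² = (0.051578 − 0.034470)/0.017161 = 0.997.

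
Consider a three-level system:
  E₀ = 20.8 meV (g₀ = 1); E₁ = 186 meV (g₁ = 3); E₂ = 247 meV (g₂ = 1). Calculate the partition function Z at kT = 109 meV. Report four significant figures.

Eᵢ/kT = 0.190826, 1.70642, 2.26606.
Z = Σ gᵢe^(−Eᵢ/kT) = 1·e^(−0.190826) + 3·e^(−1.70642) + 1·e^(−2.26606) = 0.826276 + 0.544543 + 0.103720 = 1.47454.

Z = 1.475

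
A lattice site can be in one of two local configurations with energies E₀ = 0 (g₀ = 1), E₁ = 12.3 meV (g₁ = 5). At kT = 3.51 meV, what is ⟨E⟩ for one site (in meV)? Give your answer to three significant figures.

Eᵢ/kT = 0, 3.5043.
Z = Σ gᵢe^(−Eᵢ/kT) = 1·e^(−0) + 5·e^(−3.5043) = 1.0000 + 0.15034 = 1.1503.
⟨E⟩ = Σ Eᵢ gᵢe^(−Eᵢ/kT) / Z = (0·1.0000 + 12.3·0.15034) / 1.1503 = 1.61 meV.

1.61 meV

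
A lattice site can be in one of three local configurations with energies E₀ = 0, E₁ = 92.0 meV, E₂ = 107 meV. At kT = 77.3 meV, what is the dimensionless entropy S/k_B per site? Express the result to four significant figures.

0.8972

Eᵢ/kT = 0, 1.19017, 1.38422.
Z = Σ e^(−Eᵢ/kT) = e^(−0) + e^(−1.19017) + e^(−1.38422) = 1.00000 + 0.304170 + 0.250519 = 1.55469.
⟨E⟩ = Σ EᵢPᵢ = 35.2412 meV.
S/k_B = ln Z + ⟨E⟩/kT = ln(1.55469) + 35.2412/77.3 = 0.441276 + 0.455902 = 0.8972.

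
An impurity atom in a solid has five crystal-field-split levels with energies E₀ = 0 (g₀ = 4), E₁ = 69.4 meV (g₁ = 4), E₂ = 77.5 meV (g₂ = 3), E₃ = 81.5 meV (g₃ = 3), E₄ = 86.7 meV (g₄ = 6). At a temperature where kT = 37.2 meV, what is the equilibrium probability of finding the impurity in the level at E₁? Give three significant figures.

Eᵢ/kT = 0, 1.8656, 2.0833, 2.1909, 2.3306.
Z = Σ gᵢe^(−Eᵢ/kT) = 4·e^(−0) + 4·e^(−1.8656) + 3·e^(−2.0833) + 3·e^(−2.1909) + 6·e^(−2.3306) = 4.0000 + 0.61921 + 0.37356 + 0.33545 + 0.58342 = 5.9116.
P₁ = g₁ e^(−E₁/kT) / Z = 0.61921/5.9116 = 0.105.

0.105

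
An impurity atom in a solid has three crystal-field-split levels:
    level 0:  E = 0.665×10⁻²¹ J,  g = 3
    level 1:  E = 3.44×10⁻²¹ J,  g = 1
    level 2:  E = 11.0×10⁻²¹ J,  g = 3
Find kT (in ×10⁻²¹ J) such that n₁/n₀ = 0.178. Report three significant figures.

n₁/n₀ = (g₁/g₀) exp[−(E₁−E₀)/kT] = 0.178.
⇒ (E₁−E₀)/kT = ln((1/3)/0.178) = ln(1.8727) = 0.62738.
kT = 2.775 ×10⁻²¹ J / 0.62738 = 4.42 ×10⁻²¹ J.

4.42 ×10⁻²¹ J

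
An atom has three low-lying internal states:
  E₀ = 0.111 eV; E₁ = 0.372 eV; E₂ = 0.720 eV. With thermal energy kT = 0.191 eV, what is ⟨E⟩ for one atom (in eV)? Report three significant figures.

Eᵢ/kT = 0.58115, 1.9476, 3.7696.
Z = Σ e^(−Eᵢ/kT) = e^(−0.58115) + e^(−1.9476) + e^(−3.7696) = 0.55925 + 0.14262 + 0.023061 = 0.72493.
⟨E⟩ = Σ Eᵢ e^(−Eᵢ/kT) / Z = (0.111·0.55925 + 0.372·0.14262 + 0.720·0.023061) / 0.72493 = 0.182 eV.

0.182 eV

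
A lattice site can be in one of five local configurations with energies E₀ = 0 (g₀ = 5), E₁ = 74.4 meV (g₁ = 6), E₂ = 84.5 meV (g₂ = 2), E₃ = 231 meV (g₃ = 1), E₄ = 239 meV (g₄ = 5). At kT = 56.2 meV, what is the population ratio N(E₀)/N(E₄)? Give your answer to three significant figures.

70.3

n₀/n₄ = (g₀/g₄) exp[−(E₀−E₄)/kT] = (5/5) × exp(−(-239 meV)/(56.2 meV)) = (5/5) × exp(4.2527) = 70.3.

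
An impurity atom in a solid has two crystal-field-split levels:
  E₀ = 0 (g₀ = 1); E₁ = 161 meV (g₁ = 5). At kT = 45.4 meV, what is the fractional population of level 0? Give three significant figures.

0.874

Eᵢ/kT = 0, 3.5463.
Z = Σ gᵢe^(−Eᵢ/kT) = 1·e^(−0) + 5·e^(−3.5463) = 1.0000 + 0.14416 = 1.1442.
P₀ = g₀ e^(−E₀/kT) / Z = 1.0000/1.1442 = 0.874.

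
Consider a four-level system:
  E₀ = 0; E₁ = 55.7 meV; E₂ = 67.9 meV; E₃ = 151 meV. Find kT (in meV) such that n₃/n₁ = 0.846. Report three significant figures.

570 meV

n₃/n₁ = exp[−(E₃−E₁)/kT] = 0.846.
⇒ (E₃−E₁)/kT = ln(1/0.846) = ln(1.1820) = 0.16721.
kT = 95.3 meV / 0.16721 = 570 meV.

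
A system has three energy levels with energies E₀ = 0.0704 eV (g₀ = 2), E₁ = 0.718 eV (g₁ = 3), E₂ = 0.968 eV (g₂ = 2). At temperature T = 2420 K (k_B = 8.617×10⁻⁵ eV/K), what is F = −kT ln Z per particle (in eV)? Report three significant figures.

k_BT = 8.617×10⁻⁵ × 2420 K = 0.20853 eV.
Eᵢ/kT = 0.33760, 3.4431, 4.6420.
Z = Σ gᵢe^(−Eᵢ/kT) = 2·e^(−0.33760) + 3·e^(−3.4431) + 2·e^(−4.6420) = 1.4270 + 0.095896 + 0.019277 = 1.5422.
F = −kT ln Z = −0.20853 × ln(1.5422) = −0.20853 × 0.43321 = -0.0903 eV.

-0.0903 eV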